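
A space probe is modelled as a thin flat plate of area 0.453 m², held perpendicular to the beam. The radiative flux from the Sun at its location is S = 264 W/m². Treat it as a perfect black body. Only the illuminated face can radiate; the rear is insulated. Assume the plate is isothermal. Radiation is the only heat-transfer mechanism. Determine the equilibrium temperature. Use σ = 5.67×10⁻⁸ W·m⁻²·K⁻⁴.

T ≈ 261 K

At equilibrium, absorbed power = emitted power.
Absorbing cross-section = A = 0.4530 m²; emitting surface = A = 0.4530 m² (ratio 1).
S·A_cross = εσ·A_surf·T⁴  ⇒  T⁴ = S/(1σ).
T⁴ = 1.00·264/(1·5.67×10⁻⁸) = 4.656×10⁹ K⁴.
T = (4.656×10⁹)^(1/4).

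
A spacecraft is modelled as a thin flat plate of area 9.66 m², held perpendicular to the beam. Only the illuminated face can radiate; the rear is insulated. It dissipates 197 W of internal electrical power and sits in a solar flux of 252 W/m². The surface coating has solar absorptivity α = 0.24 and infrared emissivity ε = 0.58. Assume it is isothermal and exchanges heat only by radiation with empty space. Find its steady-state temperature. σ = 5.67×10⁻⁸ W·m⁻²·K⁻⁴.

T ≈ 223 K

At steady state, absorbed solar power + internal power = radiated power.
Absorbed: α·S·A_cross = 0.24·252·9.660 = 584.2 W (cross-section A).
Total input = 584.2 + 197 = 781.2 W.
Radiated: εσ·A_surf·T⁴ with A_surf = A = 9.660 m².
T⁴ = 781.2/(0.58·5.67×10⁻⁸·9.660) = 2.459×10⁹ K⁴.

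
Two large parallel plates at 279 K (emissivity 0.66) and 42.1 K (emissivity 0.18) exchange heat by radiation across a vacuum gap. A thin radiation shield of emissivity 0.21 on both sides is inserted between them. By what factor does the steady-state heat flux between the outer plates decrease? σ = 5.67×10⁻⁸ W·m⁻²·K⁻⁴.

factor ≈ 2.40

Without shield: q₀ = σΔ(T⁴)/(1/ε₁+1/ε₂−1) with denominator 6.071.
With shield the two gaps are in series; the resistances add: (1/ε₁+1/ε_s−1)+(1/ε_s+1/ε₂−1) = 5.277+9.317 = 14.59.
Heat-flux ratio q₀/q = 14.59/6.071.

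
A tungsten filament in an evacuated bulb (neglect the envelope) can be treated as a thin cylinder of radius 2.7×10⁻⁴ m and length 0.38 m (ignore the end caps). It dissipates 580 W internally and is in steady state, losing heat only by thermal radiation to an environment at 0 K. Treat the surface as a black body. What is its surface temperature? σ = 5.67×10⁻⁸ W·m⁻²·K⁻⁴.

T ≈ 2000 K

Steady state: internal power = radiated power, P = εσA T⁴.
Radiating area A = 2πrL = 6.447×10⁻⁴ m².
T⁴ = P/(εσA) = 580/(1.0·5.67×10⁻⁸·6.447×10⁻⁴) = 1.587×10¹³ K⁴.
T = (1.587×10¹³)^(1/4).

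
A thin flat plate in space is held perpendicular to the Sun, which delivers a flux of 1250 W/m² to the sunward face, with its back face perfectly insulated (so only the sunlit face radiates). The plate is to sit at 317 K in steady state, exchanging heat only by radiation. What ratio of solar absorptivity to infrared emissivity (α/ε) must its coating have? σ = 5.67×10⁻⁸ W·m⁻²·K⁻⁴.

α/ε ≈ 0.458

Balance: αS·A = εσ·1A·T⁴ ⇒ α/ε = σT⁴/S.
α/ε = 5.67×10⁻⁸·(317)⁴/1250 = 5.67×10⁻⁸·1.010×10¹⁰/1250.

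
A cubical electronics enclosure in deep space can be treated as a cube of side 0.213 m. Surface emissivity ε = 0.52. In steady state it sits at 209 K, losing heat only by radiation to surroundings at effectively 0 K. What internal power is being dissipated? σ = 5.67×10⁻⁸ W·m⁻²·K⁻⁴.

P ≈ 15.3 W

Steady state: P = εσA T⁴.
A = 6L² = 0.2722 m²; T⁴ = (209)⁴ = 1.908×10⁹ K⁴.
P = 0.52 × 5.67×10⁻⁸ × 0.2722 × 1.908×10⁹.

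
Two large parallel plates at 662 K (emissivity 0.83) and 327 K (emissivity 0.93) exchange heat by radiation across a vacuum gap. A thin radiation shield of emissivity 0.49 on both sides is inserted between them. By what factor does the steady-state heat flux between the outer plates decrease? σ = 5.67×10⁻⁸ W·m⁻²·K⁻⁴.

Without shield: q₀ = σΔ(T⁴)/(1/ε₁+1/ε₂−1) with denominator 1.280.
With shield the two gaps are in series; the resistances add: (1/ε₁+1/ε_s−1)+(1/ε_s+1/ε₂−1) = 2.246+2.116 = 4.362.
Heat-flux ratio q₀/q = 4.362/1.280.

factor ≈ 3.41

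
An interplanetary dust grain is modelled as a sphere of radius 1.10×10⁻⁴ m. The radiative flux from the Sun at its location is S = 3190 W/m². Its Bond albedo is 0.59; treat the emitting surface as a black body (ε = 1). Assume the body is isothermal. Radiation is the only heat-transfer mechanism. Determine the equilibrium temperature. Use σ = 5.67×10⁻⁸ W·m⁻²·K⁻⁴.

T ≈ 276 K

At equilibrium, absorbed power = emitted power.
Absorbing cross-section = πr² = 3.801×10⁻⁸ m²; emitting surface = 4πr² = 1.521×10⁻⁷ m² (ratio 4).
(1−a)S·A_cross = εσ·A_surf·T⁴  ⇒  T⁴ = (1−a)S/(4σ).
T⁴ = 0.410·3190/(4·5.67×10⁻⁸) = 5.767×10⁹ K⁴.
T = (5.767×10⁹)^(1/4).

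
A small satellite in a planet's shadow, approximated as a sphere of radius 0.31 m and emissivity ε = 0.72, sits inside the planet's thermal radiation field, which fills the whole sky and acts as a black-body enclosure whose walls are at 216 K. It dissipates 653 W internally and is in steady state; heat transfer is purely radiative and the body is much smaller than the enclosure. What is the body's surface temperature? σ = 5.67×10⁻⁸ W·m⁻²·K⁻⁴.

For a small grey body in a large enclosure, net radiated power = εσA(T⁴ − T_w⁴).
Steady state: P = εσA(T⁴ − T_w⁴) with A = 4πr² = 1.208 m².
T⁴ = P/(εσA) + T_w⁴ = 653/(0.72·5.67×10⁻⁸·1.208) + (216)⁴
    = 1.325×10¹⁰ + 2.177×10⁹ = 1.542×10¹⁰ K⁴.

T ≈ 352 K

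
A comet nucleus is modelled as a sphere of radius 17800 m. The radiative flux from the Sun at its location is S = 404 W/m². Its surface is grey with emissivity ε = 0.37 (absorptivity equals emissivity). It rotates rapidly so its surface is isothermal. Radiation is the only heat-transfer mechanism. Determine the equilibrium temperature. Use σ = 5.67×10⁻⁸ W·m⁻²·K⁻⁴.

T ≈ 205 K

At equilibrium, absorbed power = emitted power.
Absorbing cross-section = πr² = 9.954×10⁸ m²; emitting surface = 4πr² = 3.982×10⁹ m² (ratio 4).
εS·A_cross = εσ·A_surf·T⁴  ⇒  T⁴ = S/(4σ)   (ε cancels).
T⁴ = 404/(4·5.67×10⁻⁸) = 1.781×10⁹ K⁴.
T = (1.781×10⁹)^(1/4).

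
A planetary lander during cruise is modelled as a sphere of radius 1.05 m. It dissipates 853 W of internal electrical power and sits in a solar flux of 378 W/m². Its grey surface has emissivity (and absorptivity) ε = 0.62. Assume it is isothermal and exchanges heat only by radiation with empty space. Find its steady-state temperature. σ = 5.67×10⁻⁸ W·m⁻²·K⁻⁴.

T ≈ 242 K

At steady state, absorbed solar power + internal power = radiated power.
Absorbed: α·S·A_cross = 0.62·378·3.464 = 811.7 W (cross-section πr²).
Total input = 811.7 + 853 = 1665 W.
Radiated: εσ·A_surf·T⁴ with A_surf = 4πr² = 13.85 m².
T⁴ = 1665/(0.62·5.67×10⁻⁸·13.85) = 3.418×10⁹ K⁴.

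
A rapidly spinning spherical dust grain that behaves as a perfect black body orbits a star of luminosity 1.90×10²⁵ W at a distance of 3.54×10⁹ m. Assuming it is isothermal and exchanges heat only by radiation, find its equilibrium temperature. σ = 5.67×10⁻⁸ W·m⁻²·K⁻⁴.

First find the stellar flux at distance d: S = L/(4πd²) = 1.90×10²⁵/(4π·(3.54×10⁹)²) = 1.207×10⁵ W/m².
For an isothermal sphere, absorbed (1−a)S·πr² = emitted σ·4πr²·T⁴, so T⁴ = (1−a)S/(4σ).
T⁴ = 1.00·1.207×10⁵/(4·5.67×10⁻⁸) = 5.320×10¹¹ K⁴.

T ≈ 854 K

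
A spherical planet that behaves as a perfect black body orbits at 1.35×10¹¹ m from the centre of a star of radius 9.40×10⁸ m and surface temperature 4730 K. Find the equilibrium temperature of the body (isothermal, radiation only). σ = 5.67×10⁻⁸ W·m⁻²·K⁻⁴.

The star's surface emits σT_*⁴; at distance d the flux is S = σT_*⁴(R_*/d)².
S = 5.67×10⁻⁸·(4730)⁴·(9.40×10⁸/1.35×10¹¹)² = 1376 W/m².
For an isothermal sphere T⁴ = (1−a)S/(4σ) = 6.067×10⁹ K⁴.

T ≈ 279 K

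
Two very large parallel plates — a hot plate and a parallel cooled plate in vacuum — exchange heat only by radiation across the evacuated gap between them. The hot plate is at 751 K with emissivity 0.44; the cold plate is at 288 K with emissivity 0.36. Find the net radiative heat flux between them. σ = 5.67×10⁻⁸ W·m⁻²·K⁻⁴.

For two infinite grey parallel plates, q = σ(T₁⁴ − T₂⁴)/(1/ε₁ + 1/ε₂ − 1).
T₁⁴ − T₂⁴ = 3.181×10¹¹ − 6.880×10⁹ = 3.112×10¹¹ K⁴.
1/ε₁ + 1/ε₂ − 1 = 2.273 + 2.778 − 1 = 4.051.
q = 5.67×10⁻⁸ × 3.112×10¹¹ / 4.051.

q ≈ 4360 W/m²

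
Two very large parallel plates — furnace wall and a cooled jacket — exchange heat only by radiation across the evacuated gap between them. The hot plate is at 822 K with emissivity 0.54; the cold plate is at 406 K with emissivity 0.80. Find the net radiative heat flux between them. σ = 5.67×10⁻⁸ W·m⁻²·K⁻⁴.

q ≈ 11600 W/m²

For two infinite grey parallel plates, q = σ(T₁⁴ − T₂⁴)/(1/ε₁ + 1/ε₂ − 1).
T₁⁴ − T₂⁴ = 4.565×10¹¹ − 2.717×10¹⁰ = 4.294×10¹¹ K⁴.
1/ε₁ + 1/ε₂ − 1 = 1.852 + 1.250 − 1 = 2.102.
q = 5.67×10⁻⁸ × 4.294×10¹¹ / 2.102.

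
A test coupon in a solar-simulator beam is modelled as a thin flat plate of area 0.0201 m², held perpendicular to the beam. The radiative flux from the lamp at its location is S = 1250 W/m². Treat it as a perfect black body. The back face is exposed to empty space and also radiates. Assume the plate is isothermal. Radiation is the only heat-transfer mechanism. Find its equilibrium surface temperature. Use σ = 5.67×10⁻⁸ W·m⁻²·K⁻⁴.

At equilibrium, absorbed power = emitted power.
Absorbing cross-section = A = 0.02010 m²; emitting surface = 2A = 0.04020 m² (ratio 2).
S·A_cross = εσ·A_surf·T⁴  ⇒  T⁴ = S/(2σ).
T⁴ = 1.00·1250/(2·5.67×10⁻⁸) = 1.102×10¹⁰ K⁴.
T = (1.102×10¹⁰)^(1/4).

T ≈ 324 K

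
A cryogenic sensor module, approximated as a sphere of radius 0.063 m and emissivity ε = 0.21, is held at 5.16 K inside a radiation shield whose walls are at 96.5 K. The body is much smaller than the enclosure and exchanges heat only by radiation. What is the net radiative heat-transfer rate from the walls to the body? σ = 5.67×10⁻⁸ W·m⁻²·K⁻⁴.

P_net ≈ 0.0515 W

For a small grey body in a large enclosure: P_net = εσA(T_body⁴ − T_wall⁴).
A = 4πr² = 0.04988 m²; T_body⁴ − T_wall⁴ = 708.9 − 8.672×10⁷ = -8.672×10⁷ K⁴.
|P_net| = 0.21·5.67×10⁻⁸·0.04988·8.672×10⁷.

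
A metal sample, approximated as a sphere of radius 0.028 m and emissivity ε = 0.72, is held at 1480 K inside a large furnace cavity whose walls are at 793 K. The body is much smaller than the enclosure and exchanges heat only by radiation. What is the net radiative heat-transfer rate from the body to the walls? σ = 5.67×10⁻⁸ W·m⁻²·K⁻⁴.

For a small grey body in a large enclosure: P_net = εσA(T_body⁴ − T_wall⁴).
A = 4πr² = 0.009852 m²; T_body⁴ − T_wall⁴ = 4.798×10¹² − 3.955×10¹¹ = 4.402×10¹² K⁴.
|P_net| = 0.72·5.67×10⁻⁸·0.009852·4.402×10¹².

P_net ≈ 1770 W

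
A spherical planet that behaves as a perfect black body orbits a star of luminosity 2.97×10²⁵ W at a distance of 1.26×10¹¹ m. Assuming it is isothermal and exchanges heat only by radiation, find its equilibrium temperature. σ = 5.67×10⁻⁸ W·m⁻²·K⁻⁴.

First find the stellar flux at distance d: S = L/(4πd²) = 2.97×10²⁵/(4π·(1.26×10¹¹)²) = 148.9 W/m².
For an isothermal sphere, absorbed (1−a)S·πr² = emitted σ·4πr²·T⁴, so T⁴ = (1−a)S/(4σ).
T⁴ = 1.00·148.9/(4·5.67×10⁻⁸) = 6.564×10⁸ K⁴.

T ≈ 160 K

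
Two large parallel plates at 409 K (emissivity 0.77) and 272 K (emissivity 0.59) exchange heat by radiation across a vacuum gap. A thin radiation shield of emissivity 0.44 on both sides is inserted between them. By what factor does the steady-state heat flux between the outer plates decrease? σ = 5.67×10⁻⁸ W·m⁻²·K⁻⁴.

factor ≈ 2.78

Without shield: q₀ = σΔ(T⁴)/(1/ε₁+1/ε₂−1) with denominator 1.994.
With shield the two gaps are in series; the resistances add: (1/ε₁+1/ε_s−1)+(1/ε_s+1/ε₂−1) = 2.571+2.968 = 5.539.
Heat-flux ratio q₀/q = 5.539/1.994.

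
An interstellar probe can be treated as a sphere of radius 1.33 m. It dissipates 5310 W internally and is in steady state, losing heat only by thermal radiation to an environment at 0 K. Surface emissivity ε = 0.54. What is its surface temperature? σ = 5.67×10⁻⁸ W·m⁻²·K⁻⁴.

T ≈ 297 K

Steady state: internal power = radiated power, P = εσA T⁴.
Radiating area A = 4πr² = 22.23 m².
T⁴ = P/(εσA) = 5310/(0.54·5.67×10⁻⁸·22.23) = 7.802×10⁹ K⁴.
T = (7.802×10⁹)^(1/4).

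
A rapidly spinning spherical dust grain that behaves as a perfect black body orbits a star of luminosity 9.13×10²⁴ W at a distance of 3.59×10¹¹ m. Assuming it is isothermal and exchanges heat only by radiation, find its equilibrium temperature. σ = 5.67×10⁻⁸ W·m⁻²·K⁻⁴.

T ≈ 70.6 K

First find the stellar flux at distance d: S = L/(4πd²) = 9.13×10²⁴/(4π·(3.59×10¹¹)²) = 5.637 W/m².
For an isothermal sphere, absorbed (1−a)S·πr² = emitted σ·4πr²·T⁴, so T⁴ = (1−a)S/(4σ).
T⁴ = 1.00·5.637/(4·5.67×10⁻⁸) = 2.486×10⁷ K⁴.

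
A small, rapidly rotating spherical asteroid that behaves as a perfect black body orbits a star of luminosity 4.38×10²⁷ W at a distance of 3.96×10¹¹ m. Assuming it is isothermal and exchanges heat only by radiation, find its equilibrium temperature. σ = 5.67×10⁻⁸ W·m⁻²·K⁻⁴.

First find the stellar flux at distance d: S = L/(4πd²) = 4.38×10²⁷/(4π·(3.96×10¹¹)²) = 2223 W/m².
For an isothermal sphere, absorbed (1−a)S·πr² = emitted σ·4πr²·T⁴, so T⁴ = (1−a)S/(4σ).
T⁴ = 1.00·2223/(4·5.67×10⁻⁸) = 9.800×10⁹ K⁴.

T ≈ 315 K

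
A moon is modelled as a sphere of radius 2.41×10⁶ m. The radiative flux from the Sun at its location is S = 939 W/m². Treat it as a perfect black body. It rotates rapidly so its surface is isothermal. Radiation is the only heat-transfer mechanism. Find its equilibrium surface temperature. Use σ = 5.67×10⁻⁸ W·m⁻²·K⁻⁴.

T ≈ 254 K

At equilibrium, absorbed power = emitted power.
Absorbing cross-section = πr² = 1.825×10¹³ m²; emitting surface = 4πr² = 7.299×10¹³ m² (ratio 4).
S·A_cross = εσ·A_surf·T⁴  ⇒  T⁴ = S/(4σ).
T⁴ = 1.00·939/(4·5.67×10⁻⁸) = 4.140×10⁹ K⁴.
T = (4.140×10⁹)^(1/4).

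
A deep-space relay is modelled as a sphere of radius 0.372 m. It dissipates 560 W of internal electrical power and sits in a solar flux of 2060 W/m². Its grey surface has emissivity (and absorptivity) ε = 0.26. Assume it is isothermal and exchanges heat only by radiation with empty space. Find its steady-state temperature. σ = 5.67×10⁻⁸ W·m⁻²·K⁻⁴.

At steady state, absorbed solar power + internal power = radiated power.
Absorbed: α·S·A_cross = 0.26·2060·0.4347 = 232.9 W (cross-section πr²).
Total input = 232.9 + 560 = 792.9 W.
Radiated: εσ·A_surf·T⁴ with A_surf = 4πr² = 1.739 m².
T⁴ = 792.9/(0.26·5.67×10⁻⁸·1.739) = 3.093×10¹⁰ K⁴.

T ≈ 419 K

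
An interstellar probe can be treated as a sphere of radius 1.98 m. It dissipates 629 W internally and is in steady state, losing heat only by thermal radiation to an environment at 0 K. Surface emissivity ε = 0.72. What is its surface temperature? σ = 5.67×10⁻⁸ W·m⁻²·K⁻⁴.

Steady state: internal power = radiated power, P = εσA T⁴.
Radiating area A = 4πr² = 49.27 m².
T⁴ = P/(εσA) = 629/(0.72·5.67×10⁻⁸·49.27) = 3.127×10⁸ K⁴.
T = (3.127×10⁸)^(1/4).

T ≈ 133 K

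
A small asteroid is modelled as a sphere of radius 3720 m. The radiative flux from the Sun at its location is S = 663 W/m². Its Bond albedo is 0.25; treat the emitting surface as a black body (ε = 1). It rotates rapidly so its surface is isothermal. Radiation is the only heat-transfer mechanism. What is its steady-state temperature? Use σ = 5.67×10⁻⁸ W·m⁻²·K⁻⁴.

At equilibrium, absorbed power = emitted power.
Absorbing cross-section = πr² = 4.347×10⁷ m²; emitting surface = 4πr² = 1.739×10⁸ m² (ratio 4).
(1−a)S·A_cross = εσ·A_surf·T⁴  ⇒  T⁴ = (1−a)S/(4σ).
T⁴ = 0.750·663/(4·5.67×10⁻⁸) = 2.192×10⁹ K⁴.
T = (2.192×10⁹)^(1/4).

T ≈ 216 K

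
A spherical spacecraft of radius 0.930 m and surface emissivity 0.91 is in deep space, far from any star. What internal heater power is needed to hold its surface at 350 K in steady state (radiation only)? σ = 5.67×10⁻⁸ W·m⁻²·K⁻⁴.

P = εσ·4πr²·T⁴.
4πr² = 10.87 m²; T⁴ = 1.501×10¹⁰ K⁴.
P = 0.91·5.67×10⁻⁸·10.87·1.501×10¹⁰.

P ≈ 8420 W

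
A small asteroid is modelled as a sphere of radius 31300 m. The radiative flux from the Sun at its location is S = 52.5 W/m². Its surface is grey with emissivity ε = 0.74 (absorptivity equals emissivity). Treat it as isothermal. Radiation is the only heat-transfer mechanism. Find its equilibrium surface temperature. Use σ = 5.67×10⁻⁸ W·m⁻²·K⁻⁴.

At equilibrium, absorbed power = emitted power.
Absorbing cross-section = πr² = 3.078×10⁹ m²; emitting surface = 4πr² = 1.231×10¹⁰ m² (ratio 4).
εS·A_cross = εσ·A_surf·T⁴  ⇒  T⁴ = S/(4σ)   (ε cancels).
T⁴ = 52.5/(4·5.67×10⁻⁸) = 2.315×10⁸ K⁴.
T = (2.315×10⁸)^(1/4).

T ≈ 123 K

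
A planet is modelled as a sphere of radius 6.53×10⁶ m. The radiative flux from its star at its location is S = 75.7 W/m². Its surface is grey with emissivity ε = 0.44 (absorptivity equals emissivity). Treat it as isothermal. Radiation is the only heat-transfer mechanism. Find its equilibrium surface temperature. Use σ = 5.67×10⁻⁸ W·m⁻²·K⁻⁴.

T ≈ 135 K

At equilibrium, absorbed power = emitted power.
Absorbing cross-section = πr² = 1.340×10¹⁴ m²; emitting surface = 4πr² = 5.358×10¹⁴ m² (ratio 4).
εS·A_cross = εσ·A_surf·T⁴  ⇒  T⁴ = S/(4σ)   (ε cancels).
T⁴ = 75.7/(4·5.67×10⁻⁸) = 3.338×10⁸ K⁴.
T = (3.338×10⁸)^(1/4).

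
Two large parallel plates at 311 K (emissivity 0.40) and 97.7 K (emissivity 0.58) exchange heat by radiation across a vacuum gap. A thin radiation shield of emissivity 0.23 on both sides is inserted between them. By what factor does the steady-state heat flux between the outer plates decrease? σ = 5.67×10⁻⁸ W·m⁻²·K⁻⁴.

factor ≈ 3.39

Without shield: q₀ = σΔ(T⁴)/(1/ε₁+1/ε₂−1) with denominator 3.224.
With shield the two gaps are in series; the resistances add: (1/ε₁+1/ε_s−1)+(1/ε_s+1/ε₂−1) = 5.848+5.072 = 10.92.
Heat-flux ratio q₀/q = 10.92/3.224.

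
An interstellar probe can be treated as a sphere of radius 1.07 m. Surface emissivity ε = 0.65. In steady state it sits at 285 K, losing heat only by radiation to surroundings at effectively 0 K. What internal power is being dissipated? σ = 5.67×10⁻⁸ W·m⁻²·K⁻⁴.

P ≈ 3500 W

Steady state: P = εσA T⁴.
A = 4πr² = 14.39 m²; T⁴ = (285)⁴ = 6.598×10⁹ K⁴.
P = 0.65 × 5.67×10⁻⁸ × 14.39 × 6.598×10⁹.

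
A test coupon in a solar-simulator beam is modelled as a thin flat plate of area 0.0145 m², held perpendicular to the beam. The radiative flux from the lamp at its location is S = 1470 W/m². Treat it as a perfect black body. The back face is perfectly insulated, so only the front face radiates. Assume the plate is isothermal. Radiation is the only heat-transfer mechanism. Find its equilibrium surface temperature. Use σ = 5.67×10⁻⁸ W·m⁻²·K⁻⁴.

T ≈ 401 K

At equilibrium, absorbed power = emitted power.
Absorbing cross-section = A = 0.01450 m²; emitting surface = A = 0.01450 m² (ratio 1).
S·A_cross = εσ·A_surf·T⁴  ⇒  T⁴ = S/(1σ).
T⁴ = 1.00·1470/(1·5.67×10⁻⁸) = 2.593×10¹⁰ K⁴.
T = (2.593×10¹⁰)^(1/4).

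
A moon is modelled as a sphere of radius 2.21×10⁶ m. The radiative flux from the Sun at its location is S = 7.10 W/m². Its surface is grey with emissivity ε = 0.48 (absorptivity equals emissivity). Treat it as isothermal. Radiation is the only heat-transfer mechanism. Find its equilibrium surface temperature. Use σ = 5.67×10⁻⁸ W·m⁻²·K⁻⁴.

At equilibrium, absorbed power = emitted power.
Absorbing cross-section = πr² = 1.534×10¹³ m²; emitting surface = 4πr² = 6.138×10¹³ m² (ratio 4).
εS·A_cross = εσ·A_surf·T⁴  ⇒  T⁴ = S/(4σ)   (ε cancels).
T⁴ = 7.10/(4·5.67×10⁻⁸) = 3.131×10⁷ K⁴.
T = (3.131×10⁷)^(1/4).

T ≈ 74.8 K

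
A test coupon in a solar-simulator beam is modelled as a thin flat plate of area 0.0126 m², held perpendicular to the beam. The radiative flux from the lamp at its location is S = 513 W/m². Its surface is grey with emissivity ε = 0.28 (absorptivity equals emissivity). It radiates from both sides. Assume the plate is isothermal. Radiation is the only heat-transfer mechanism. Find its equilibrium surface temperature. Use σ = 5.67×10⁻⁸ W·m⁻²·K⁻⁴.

At equilibrium, absorbed power = emitted power.
Absorbing cross-section = A = 0.01260 m²; emitting surface = 2A = 0.02520 m² (ratio 2).
εS·A_cross = εσ·A_surf·T⁴  ⇒  T⁴ = S/(2σ)   (ε cancels).
T⁴ = 513/(2·5.67×10⁻⁸) = 4.524×10⁹ K⁴.
T = (4.524×10⁹)^(1/4).

T ≈ 259 K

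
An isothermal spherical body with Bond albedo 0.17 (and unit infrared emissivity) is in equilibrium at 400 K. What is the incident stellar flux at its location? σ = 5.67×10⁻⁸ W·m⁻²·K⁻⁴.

S ≈ 7000 W/m²

(1−a)S·πr² = σ·4πr²·T⁴ ⇒ S = 4σT⁴/(1−a).
S = 4·5.67×10⁻⁸·2.560×10¹⁰/0.830.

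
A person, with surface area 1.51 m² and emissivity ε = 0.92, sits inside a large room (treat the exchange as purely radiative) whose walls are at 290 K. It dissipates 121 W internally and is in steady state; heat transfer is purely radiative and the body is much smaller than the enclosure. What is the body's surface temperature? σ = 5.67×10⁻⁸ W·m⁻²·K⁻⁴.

For a small grey body in a large enclosure, net radiated power = εσA(T⁴ − T_w⁴).
Steady state: P = εσA(T⁴ − T_w⁴) with A = 1.51 m².
T⁴ = P/(εσA) + T_w⁴ = 121/(0.92·5.67×10⁻⁸·1.510) + (290)⁴
    = 1.536×10⁹ + 7.073×10⁹ = 8.609×10⁹ K⁴.

T ≈ 305 K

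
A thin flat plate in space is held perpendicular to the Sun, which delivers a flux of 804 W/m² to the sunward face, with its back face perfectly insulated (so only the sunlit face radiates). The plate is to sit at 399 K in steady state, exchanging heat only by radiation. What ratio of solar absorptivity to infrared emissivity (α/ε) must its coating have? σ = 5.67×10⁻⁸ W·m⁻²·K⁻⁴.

α/ε ≈ 1.79

Balance: αS·A = εσ·1A·T⁴ ⇒ α/ε = σT⁴/S.
α/ε = 5.67×10⁻⁸·(399)⁴/804 = 5.67×10⁻⁸·2.534×10¹⁰/804.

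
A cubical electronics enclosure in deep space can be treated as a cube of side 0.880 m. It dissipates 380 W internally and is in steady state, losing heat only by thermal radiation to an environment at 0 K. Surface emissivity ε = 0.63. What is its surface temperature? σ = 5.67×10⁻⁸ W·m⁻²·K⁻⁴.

Steady state: internal power = radiated power, P = εσA T⁴.
Radiating area A = 6L² = 4.646 m².
T⁴ = P/(εσA) = 380/(0.63·5.67×10⁻⁸·4.646) = 2.290×10⁹ K⁴.
T = (2.290×10⁹)^(1/4).

T ≈ 219 K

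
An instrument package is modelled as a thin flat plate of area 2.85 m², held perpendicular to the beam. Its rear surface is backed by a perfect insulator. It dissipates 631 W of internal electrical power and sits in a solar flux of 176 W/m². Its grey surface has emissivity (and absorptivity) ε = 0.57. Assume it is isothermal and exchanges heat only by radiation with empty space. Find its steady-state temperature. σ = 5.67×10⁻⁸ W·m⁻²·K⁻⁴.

At steady state, absorbed solar power + internal power = radiated power.
Absorbed: α·S·A_cross = 0.57·176·2.850 = 285.9 W (cross-section A).
Total input = 285.9 + 631 = 916.9 W.
Radiated: εσ·A_surf·T⁴ with A_surf = A = 2.850 m².
T⁴ = 916.9/(0.57·5.67×10⁻⁸·2.850) = 9.955×10⁹ K⁴.

T ≈ 316 K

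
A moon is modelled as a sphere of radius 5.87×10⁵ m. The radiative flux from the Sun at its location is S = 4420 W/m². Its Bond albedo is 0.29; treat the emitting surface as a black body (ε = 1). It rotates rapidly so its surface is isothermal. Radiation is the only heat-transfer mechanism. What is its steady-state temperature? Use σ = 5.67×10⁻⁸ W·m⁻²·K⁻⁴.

At equilibrium, absorbed power = emitted power.
Absorbing cross-section = πr² = 1.082×10¹² m²; emitting surface = 4πr² = 4.330×10¹² m² (ratio 4).
(1−a)S·A_cross = εσ·A_surf·T⁴  ⇒  T⁴ = (1−a)S/(4σ).
T⁴ = 0.710·4420/(4·5.67×10⁻⁸) = 1.384×10¹⁰ K⁴.
T = (1.384×10¹⁰)^(1/4).

T ≈ 343 K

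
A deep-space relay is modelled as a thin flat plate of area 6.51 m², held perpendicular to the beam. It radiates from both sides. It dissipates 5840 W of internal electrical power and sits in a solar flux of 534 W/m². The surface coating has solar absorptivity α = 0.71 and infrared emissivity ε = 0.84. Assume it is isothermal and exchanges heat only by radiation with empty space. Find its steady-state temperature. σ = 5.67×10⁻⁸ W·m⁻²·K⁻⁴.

T ≈ 340 K

At steady state, absorbed solar power + internal power = radiated power.
Absorbed: α·S·A_cross = 0.71·534·6.510 = 2468 W (cross-section A).
Total input = 2468 + 5840 = 8308 W.
Radiated: εσ·A_surf·T⁴ with A_surf = 2A = 13.02 m².
T⁴ = 8308/(0.84·5.67×10⁻⁸·13.02) = 1.340×10¹⁰ K⁴.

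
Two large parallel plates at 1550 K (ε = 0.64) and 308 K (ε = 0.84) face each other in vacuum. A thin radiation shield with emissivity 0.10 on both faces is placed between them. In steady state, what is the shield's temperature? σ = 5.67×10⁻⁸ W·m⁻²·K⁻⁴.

In steady state the net flux on the hot side equals that on the cold side.
σ(T₁⁴−T_s⁴)/D₁ = σ(T_s⁴−T₂⁴)/D₂, with D₁ = 1/ε₁+1/ε_s−1 = 10.56, D₂ = 1/ε_s+1/ε₂−1 = 10.19.
Solve for T_s⁴: T_s⁴ = (D₂·T₁⁴ + D₁·T₂⁴)/(D₁+D₂) = 2.839×10¹² K⁴.

T_s ≈ 1300 K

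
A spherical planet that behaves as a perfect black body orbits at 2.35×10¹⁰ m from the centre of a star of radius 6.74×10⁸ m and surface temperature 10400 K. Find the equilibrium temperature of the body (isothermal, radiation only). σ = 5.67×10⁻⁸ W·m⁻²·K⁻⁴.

The star's surface emits σT_*⁴; at distance d the flux is S = σT_*⁴(R_*/d)².
S = 5.67×10⁻⁸·(10400)⁴·(6.74×10⁸/2.35×10¹⁰)² = 5.456×10⁵ W/m².
For an isothermal sphere T⁴ = (1−a)S/(4σ) = 2.406×10¹² K⁴.

T ≈ 1250 K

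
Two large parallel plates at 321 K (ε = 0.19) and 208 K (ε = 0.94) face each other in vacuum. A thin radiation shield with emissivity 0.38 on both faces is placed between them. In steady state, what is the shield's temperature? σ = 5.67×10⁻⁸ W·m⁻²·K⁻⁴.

In steady state the net flux on the hot side equals that on the cold side.
σ(T₁⁴−T_s⁴)/D₁ = σ(T_s⁴−T₂⁴)/D₂, with D₁ = 1/ε₁+1/ε_s−1 = 6.895, D₂ = 1/ε_s+1/ε₂−1 = 2.695.
Solve for T_s⁴: T_s⁴ = (D₂·T₁⁴ + D₁·T₂⁴)/(D₁+D₂) = 4.330×10⁹ K⁴.

T_s ≈ 257 K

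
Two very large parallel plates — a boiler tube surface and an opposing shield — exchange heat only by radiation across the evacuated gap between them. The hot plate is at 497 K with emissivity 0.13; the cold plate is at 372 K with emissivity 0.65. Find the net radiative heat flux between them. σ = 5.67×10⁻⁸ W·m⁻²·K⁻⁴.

For two infinite grey parallel plates, q = σ(T₁⁴ − T₂⁴)/(1/ε₁ + 1/ε₂ − 1).
T₁⁴ − T₂⁴ = 6.101×10¹⁰ − 1.915×10¹⁰ = 4.186×10¹⁰ K⁴.
1/ε₁ + 1/ε₂ − 1 = 7.692 + 1.538 − 1 = 8.231.
q = 5.67×10⁻⁸ × 4.186×10¹⁰ / 8.231.

q ≈ 288 W/m²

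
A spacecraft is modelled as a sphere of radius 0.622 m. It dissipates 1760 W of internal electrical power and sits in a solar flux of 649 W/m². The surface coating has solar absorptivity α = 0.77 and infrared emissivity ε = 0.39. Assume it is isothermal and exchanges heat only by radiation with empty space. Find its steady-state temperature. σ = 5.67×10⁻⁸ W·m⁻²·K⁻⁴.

At steady state, absorbed solar power + internal power = radiated power.
Absorbed: α·S·A_cross = 0.77·649·1.215 = 607.4 W (cross-section πr²).
Total input = 607.4 + 1760 = 2367 W.
Radiated: εσ·A_surf·T⁴ with A_surf = 4πr² = 4.862 m².
T⁴ = 2367/(0.39·5.67×10⁻⁸·4.862) = 2.202×10¹⁰ K⁴.

T ≈ 385 K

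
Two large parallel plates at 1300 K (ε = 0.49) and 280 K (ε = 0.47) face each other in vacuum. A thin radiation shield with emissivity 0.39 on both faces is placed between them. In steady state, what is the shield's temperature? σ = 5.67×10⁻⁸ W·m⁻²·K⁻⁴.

T_s ≈ 1100 K

In steady state the net flux on the hot side equals that on the cold side.
σ(T₁⁴−T_s⁴)/D₁ = σ(T_s⁴−T₂⁴)/D₂, with D₁ = 1/ε₁+1/ε_s−1 = 3.605, D₂ = 1/ε_s+1/ε₂−1 = 3.692.
Solve for T_s⁴: T_s⁴ = (D₂·T₁⁴ + D₁·T₂⁴)/(D₁+D₂) = 1.448×10¹² K⁴.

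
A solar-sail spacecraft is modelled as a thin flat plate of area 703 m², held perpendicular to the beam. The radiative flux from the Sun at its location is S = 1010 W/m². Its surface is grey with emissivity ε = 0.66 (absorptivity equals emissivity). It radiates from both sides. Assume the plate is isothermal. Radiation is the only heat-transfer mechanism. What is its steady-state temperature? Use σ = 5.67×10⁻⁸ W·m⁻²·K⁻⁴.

T ≈ 307 K

At equilibrium, absorbed power = emitted power.
Absorbing cross-section = A = 703.0 m²; emitting surface = 2A = 1406 m² (ratio 2).
εS·A_cross = εσ·A_surf·T⁴  ⇒  T⁴ = S/(2σ)   (ε cancels).
T⁴ = 1010/(2·5.67×10⁻⁸) = 8.907×10⁹ K⁴.
T = (8.907×10⁹)^(1/4).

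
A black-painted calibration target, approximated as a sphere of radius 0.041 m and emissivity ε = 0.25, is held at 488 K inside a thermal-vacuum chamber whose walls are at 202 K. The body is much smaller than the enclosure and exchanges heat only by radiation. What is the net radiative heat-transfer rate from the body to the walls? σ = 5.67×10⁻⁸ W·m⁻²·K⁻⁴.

For a small grey body in a large enclosure: P_net = εσA(T_body⁴ − T_wall⁴).
A = 4πr² = 0.02112 m²; T_body⁴ − T_wall⁴ = 5.671×10¹⁰ − 1.665×10⁹ = 5.505×10¹⁰ K⁴.
|P_net| = 0.25·5.67×10⁻⁸·0.02112·5.505×10¹⁰.

P_net ≈ 16.5 W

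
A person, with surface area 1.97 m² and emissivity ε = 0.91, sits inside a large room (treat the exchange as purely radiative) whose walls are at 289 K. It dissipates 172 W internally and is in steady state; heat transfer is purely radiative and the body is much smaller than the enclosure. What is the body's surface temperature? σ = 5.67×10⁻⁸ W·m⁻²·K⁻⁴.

For a small grey body in a large enclosure, net radiated power = εσA(T⁴ − T_w⁴).
Steady state: P = εσA(T⁴ − T_w⁴) with A = 1.97 m².
T⁴ = P/(εσA) + T_w⁴ = 172/(0.91·5.67×10⁻⁸·1.970) + (289)⁴
    = 1.692×10⁹ + 6.976×10⁹ = 8.668×10⁹ K⁴.

T ≈ 305 K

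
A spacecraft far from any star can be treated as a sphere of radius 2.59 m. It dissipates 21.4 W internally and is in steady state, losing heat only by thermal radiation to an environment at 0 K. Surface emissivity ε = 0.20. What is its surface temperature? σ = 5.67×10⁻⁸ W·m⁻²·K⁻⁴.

Steady state: internal power = radiated power, P = εσA T⁴.
Radiating area A = 4πr² = 84.30 m².
T⁴ = P/(εσA) = 21.4/(0.20·5.67×10⁻⁸·84.30) = 2.239×10⁷ K⁴.
T = (2.239×10⁷)^(1/4).

T ≈ 68.8 K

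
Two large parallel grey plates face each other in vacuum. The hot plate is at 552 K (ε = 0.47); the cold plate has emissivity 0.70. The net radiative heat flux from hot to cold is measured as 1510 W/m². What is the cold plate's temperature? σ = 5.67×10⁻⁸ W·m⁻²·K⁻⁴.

q = σ(T₁⁴ − T₂⁴)/(1/ε₁ + 1/ε₂ − 1); denominator = 2.556.
T₂⁴ = T₁⁴ − q·(1/ε₁+1/ε₂−1)/σ = 9.284×10¹⁰ − 1510·2.556/5.67×10⁻⁸
    = 2.477×10¹⁰ K⁴.

T₂ ≈ 397 K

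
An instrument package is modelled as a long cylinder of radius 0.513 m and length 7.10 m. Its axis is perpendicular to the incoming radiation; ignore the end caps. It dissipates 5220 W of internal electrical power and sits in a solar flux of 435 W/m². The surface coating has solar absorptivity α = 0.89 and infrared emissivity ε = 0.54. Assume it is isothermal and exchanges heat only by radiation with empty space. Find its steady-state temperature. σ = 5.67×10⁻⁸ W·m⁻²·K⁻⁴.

T ≈ 327 K

At steady state, absorbed solar power + internal power = radiated power.
Absorbed: α·S·A_cross = 0.89·435·7.285 = 2820 W (cross-section 2rL).
Total input = 2820 + 5220 = 8040 W.
Radiated: εσ·A_surf·T⁴ with A_surf = 2πrL = 22.89 m².
T⁴ = 8040/(0.54·5.67×10⁻⁸·22.89) = 1.147×10¹⁰ K⁴.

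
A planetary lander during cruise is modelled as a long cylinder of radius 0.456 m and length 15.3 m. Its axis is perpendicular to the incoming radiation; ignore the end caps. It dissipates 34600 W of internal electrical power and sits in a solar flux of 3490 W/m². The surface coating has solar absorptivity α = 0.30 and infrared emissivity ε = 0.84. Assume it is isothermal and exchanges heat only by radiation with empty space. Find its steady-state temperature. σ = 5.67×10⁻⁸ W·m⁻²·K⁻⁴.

T ≈ 392 K

At steady state, absorbed solar power + internal power = radiated power.
Absorbed: α·S·A_cross = 0.30·3490·13.95 = 14610 W (cross-section 2rL).
Total input = 14610 + 34600 = 49210 W.
Radiated: εσ·A_surf·T⁴ with A_surf = 2πrL = 43.84 m².
T⁴ = 49210/(0.84·5.67×10⁻⁸·43.84) = 2.357×10¹⁰ K⁴.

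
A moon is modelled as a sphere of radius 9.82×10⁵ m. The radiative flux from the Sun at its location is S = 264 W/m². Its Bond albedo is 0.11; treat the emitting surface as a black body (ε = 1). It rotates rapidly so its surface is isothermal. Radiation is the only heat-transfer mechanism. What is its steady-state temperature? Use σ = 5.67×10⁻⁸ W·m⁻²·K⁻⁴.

At equilibrium, absorbed power = emitted power.
Absorbing cross-section = πr² = 3.030×10¹² m²; emitting surface = 4πr² = 1.212×10¹³ m² (ratio 4).
(1−a)S·A_cross = εσ·A_surf·T⁴  ⇒  T⁴ = (1−a)S/(4σ).
T⁴ = 0.890·264/(4·5.67×10⁻⁸) = 1.036×10⁹ K⁴.
T = (1.036×10⁹)^(1/4).

T ≈ 179 K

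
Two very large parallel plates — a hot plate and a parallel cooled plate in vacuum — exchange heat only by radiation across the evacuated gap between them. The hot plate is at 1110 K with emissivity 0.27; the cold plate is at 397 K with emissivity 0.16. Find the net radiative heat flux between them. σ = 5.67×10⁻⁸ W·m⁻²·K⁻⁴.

For two infinite grey parallel plates, q = σ(T₁⁴ − T₂⁴)/(1/ε₁ + 1/ε₂ − 1).
T₁⁴ − T₂⁴ = 1.518×10¹² − 2.484×10¹⁰ = 1.493×10¹² K⁴.
1/ε₁ + 1/ε₂ − 1 = 3.704 + 6.250 − 1 = 8.954.
q = 5.67×10⁻⁸ × 1.493×10¹² / 8.954.

q ≈ 9460 W/m²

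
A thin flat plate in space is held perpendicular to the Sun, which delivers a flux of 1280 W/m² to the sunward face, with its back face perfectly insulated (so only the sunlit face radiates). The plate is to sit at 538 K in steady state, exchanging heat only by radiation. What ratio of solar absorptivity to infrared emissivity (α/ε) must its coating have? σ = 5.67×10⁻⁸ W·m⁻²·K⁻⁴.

α/ε ≈ 3.71

Balance: αS·A = εσ·1A·T⁴ ⇒ α/ε = σT⁴/S.
α/ε = 5.67×10⁻⁸·(538)⁴/1280 = 5.67×10⁻⁸·8.378×10¹⁰/1280.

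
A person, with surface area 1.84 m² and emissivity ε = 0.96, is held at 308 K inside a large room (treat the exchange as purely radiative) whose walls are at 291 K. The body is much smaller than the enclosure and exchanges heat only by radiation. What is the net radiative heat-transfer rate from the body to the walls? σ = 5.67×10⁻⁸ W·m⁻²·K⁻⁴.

P_net ≈ 183 W

For a small grey body in a large enclosure: P_net = εσA(T_body⁴ − T_wall⁴).
A = 1.84 m²; T_body⁴ − T_wall⁴ = 8.999×10⁹ − 7.171×10⁹ = 1.828×10⁹ K⁴.
|P_net| = 0.96·5.67×10⁻⁸·1.840·1.828×10⁹.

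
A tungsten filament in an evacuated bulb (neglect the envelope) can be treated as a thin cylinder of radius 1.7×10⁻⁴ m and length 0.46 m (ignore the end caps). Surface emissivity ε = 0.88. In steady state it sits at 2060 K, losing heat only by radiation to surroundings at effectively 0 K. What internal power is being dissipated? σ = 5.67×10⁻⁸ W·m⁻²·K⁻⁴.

P ≈ 441 W

Steady state: P = εσA T⁴.
A = 2πrL = 4.913×10⁻⁴ m²; T⁴ = (2060)⁴ = 1.801×10¹³ K⁴.
P = 0.88 × 5.67×10⁻⁸ × 4.913×10⁻⁴ × 1.801×10¹³.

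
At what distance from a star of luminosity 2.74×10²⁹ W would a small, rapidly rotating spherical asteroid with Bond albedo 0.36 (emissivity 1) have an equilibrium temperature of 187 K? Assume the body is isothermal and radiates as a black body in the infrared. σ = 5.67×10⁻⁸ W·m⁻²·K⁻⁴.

d ≈ 7.09×10¹² m

For an isothermal black-emitting sphere, (1−a)S·πr² = σ·4πr²·T⁴ ⇒ S = 4σT⁴/(1−a).
S = 4·5.67×10⁻⁸·(187)⁴/0.640 = 433.3 W/m².
Flux falls as S = L/(4πd²), so d = √(L/(4πS)) = √(2.74×10²⁹/(4π·433.3)).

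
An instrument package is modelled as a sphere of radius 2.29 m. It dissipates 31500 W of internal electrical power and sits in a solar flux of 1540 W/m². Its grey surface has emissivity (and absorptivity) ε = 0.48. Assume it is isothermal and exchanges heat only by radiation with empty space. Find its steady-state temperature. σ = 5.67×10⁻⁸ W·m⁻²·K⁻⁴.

T ≈ 395 K

At steady state, absorbed solar power + internal power = radiated power.
Absorbed: α·S·A_cross = 0.48·1540·16.47 = 12180 W (cross-section πr²).
Total input = 12180 + 31500 = 43680 W.
Radiated: εσ·A_surf·T⁴ with A_surf = 4πr² = 65.90 m².
T⁴ = 43680/(0.48·5.67×10⁻⁸·65.90) = 2.435×10¹⁰ K⁴.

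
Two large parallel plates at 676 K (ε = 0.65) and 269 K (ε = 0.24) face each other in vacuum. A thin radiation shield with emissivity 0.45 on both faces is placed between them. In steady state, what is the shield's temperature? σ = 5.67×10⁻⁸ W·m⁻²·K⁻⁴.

T_s ≈ 612 K

In steady state the net flux on the hot side equals that on the cold side.
σ(T₁⁴−T_s⁴)/D₁ = σ(T_s⁴−T₂⁴)/D₂, with D₁ = 1/ε₁+1/ε_s−1 = 2.761, D₂ = 1/ε_s+1/ε₂−1 = 5.389.
Solve for T_s⁴: T_s⁴ = (D₂·T₁⁴ + D₁·T₂⁴)/(D₁+D₂) = 1.399×10¹¹ K⁴.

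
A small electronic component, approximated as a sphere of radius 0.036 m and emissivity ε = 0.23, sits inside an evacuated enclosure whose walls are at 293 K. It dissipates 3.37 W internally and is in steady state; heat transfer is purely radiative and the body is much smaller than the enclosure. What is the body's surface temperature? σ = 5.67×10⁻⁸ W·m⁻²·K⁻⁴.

T ≈ 390 K

For a small grey body in a large enclosure, net radiated power = εσA(T⁴ − T_w⁴).
Steady state: P = εσA(T⁴ − T_w⁴) with A = 4πr² = 0.01629 m².
T⁴ = P/(εσA) + T_w⁴ = 3.37/(0.23·5.67×10⁻⁸·0.01629) + (293)⁴
    = 1.587×10¹⁰ + 7.370×10⁹ = 2.324×10¹⁰ K⁴.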